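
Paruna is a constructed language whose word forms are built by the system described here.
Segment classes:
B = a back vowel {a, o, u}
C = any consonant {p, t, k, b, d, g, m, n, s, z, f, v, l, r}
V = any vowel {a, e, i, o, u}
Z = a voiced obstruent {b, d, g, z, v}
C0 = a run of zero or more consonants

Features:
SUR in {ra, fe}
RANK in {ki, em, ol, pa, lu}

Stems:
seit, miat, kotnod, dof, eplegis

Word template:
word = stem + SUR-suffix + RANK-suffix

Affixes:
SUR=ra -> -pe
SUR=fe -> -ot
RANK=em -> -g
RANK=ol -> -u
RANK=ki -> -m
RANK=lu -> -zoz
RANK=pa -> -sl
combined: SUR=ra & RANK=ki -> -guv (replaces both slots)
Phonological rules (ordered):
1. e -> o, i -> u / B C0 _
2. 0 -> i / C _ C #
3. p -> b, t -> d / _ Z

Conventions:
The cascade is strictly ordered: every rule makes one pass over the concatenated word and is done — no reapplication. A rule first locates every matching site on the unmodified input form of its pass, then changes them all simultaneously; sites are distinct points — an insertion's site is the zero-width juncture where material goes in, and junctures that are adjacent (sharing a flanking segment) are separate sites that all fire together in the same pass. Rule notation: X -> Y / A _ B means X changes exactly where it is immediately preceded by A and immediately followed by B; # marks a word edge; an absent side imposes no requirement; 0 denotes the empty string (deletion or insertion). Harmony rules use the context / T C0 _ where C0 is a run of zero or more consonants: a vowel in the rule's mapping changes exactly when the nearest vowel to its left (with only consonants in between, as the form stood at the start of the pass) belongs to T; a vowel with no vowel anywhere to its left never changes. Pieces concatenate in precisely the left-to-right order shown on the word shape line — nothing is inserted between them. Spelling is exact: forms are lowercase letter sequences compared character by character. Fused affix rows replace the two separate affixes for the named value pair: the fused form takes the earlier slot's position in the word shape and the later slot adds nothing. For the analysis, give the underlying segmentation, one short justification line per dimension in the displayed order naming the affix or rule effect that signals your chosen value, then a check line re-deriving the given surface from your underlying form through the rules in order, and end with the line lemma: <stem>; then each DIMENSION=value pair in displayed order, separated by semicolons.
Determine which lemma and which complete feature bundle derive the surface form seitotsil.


underlying: seit-ot-sl
SUR=fe - signalled by the affix -ot
RANK=pa - signalled by the affix -sl
check: seitotsl -> seitotsl -> seitotsil -> seitotsil
lemma: seit; SUR=fe; RANK=pa


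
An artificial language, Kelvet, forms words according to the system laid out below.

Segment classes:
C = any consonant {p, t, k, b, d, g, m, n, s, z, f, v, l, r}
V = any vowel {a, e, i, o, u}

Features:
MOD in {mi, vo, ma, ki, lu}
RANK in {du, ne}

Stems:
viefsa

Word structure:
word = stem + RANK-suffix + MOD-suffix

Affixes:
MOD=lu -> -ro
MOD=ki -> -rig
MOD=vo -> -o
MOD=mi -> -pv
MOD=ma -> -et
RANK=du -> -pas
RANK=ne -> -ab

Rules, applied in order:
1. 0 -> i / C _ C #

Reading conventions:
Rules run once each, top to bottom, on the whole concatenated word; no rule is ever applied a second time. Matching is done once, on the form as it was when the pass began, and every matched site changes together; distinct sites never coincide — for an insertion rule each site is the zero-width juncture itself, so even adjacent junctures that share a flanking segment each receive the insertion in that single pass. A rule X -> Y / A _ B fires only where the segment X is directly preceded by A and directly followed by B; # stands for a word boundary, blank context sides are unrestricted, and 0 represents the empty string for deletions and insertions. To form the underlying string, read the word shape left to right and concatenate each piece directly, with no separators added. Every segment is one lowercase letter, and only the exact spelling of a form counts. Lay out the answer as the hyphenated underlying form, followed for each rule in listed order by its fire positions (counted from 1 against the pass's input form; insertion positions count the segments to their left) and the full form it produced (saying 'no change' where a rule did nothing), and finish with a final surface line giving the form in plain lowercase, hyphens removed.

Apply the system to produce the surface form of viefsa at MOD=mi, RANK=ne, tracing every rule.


underlying: viefsa-ab-pv
1. 0 -> i / C _ C #: inserts after position(s) 9: viefsaabpiv
surface: viefsaabpiv


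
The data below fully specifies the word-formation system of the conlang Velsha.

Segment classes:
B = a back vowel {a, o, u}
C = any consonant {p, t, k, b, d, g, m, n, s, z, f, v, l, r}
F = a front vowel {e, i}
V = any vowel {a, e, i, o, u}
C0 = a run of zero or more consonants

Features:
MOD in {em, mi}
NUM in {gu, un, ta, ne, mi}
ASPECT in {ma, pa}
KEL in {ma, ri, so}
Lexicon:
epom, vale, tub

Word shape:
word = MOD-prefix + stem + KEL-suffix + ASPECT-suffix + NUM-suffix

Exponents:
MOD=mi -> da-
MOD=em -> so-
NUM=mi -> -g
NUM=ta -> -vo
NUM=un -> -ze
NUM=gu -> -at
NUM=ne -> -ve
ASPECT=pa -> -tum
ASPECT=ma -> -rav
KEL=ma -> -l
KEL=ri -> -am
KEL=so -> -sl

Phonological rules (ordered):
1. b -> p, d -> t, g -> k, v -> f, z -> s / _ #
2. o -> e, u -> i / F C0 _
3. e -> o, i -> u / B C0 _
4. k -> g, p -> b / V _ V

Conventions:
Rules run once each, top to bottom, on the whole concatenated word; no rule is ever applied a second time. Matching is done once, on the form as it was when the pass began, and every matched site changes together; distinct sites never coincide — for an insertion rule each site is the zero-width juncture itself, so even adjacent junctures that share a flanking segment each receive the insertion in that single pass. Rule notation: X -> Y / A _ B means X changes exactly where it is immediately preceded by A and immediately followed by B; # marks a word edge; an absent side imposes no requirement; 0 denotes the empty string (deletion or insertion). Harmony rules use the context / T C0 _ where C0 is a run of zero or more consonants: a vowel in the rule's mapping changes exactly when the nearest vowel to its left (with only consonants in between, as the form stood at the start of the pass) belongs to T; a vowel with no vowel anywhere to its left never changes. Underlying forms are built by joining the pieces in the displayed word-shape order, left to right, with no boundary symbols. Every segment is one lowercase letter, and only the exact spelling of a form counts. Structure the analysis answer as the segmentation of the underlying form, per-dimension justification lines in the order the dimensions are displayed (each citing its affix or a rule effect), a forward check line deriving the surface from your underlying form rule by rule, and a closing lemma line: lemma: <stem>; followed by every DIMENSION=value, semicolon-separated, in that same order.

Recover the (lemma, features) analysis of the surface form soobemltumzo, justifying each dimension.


underlying: so-epom-l-tum-ze
MOD=em - signalled by the affix so-
NUM=un - signalled by the affix -ze
ASPECT=pa - signalled by the affix -tum
KEL=ma - signalled by the affix -l
check: soepomltumze -> soepomltumze -> soepemltumze -> soopemltumzo -> soobemltumzo
lemma: epom; MOD=em; NUM=un; ASPECT=pa; KEL=ma


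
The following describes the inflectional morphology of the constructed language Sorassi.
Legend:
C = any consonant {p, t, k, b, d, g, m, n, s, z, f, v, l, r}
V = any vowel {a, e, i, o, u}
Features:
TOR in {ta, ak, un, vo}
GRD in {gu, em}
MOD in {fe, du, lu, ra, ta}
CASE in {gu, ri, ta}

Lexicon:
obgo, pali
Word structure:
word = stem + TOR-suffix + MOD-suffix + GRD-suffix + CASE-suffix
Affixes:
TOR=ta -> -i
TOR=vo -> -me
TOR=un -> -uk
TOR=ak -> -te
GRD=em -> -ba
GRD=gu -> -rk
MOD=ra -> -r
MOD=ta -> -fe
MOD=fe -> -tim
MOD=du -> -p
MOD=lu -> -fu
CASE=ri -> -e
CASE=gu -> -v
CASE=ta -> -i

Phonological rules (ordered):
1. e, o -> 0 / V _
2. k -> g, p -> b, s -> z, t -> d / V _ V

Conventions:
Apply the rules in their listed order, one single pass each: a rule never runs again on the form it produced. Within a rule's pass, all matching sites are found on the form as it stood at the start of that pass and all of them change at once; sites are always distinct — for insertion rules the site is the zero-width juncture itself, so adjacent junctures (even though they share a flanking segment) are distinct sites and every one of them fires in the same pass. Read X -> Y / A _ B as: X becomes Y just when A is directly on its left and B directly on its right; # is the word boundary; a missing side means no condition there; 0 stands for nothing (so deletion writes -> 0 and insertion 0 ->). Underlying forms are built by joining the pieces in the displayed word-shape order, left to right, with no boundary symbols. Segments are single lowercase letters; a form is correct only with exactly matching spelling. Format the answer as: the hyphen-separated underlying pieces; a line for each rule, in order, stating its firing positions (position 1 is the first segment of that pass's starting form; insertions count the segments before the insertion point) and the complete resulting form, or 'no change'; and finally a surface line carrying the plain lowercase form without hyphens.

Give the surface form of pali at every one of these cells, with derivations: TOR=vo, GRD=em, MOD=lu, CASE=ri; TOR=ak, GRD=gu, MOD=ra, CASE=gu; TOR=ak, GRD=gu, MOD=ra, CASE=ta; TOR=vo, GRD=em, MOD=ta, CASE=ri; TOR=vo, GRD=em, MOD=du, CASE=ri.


cell TOR=vo, GRD=em, MOD=lu, CASE=ri:
underlying: pali-me-fu-ba-e
1. e, o -> 0 / V _: fires at position(s) 11: palimefuba
2. k -> g, p -> b, s -> z, t -> d / V _ V: no change
surface: palimefuba

cell TOR=ak, GRD=gu, MOD=ra, CASE=gu:
underlying: pali-te-r-rk-v
1. e, o -> 0 / V _: no change
2. k -> g, p -> b, s -> z, t -> d / V _ V: fires at position(s) 5: paliderrkv
surface: paliderrkv

cell TOR=ak, GRD=gu, MOD=ra, CASE=ta:
underlying: pali-te-r-rk-i
1. e, o -> 0 / V _: no change
2. k -> g, p -> b, s -> z, t -> d / V _ V: fires at position(s) 5: paliderrki
surface: paliderrki

cell TOR=vo, GRD=em, MOD=ta, CASE=ri:
underlying: pali-me-fe-ba-e
1. e, o -> 0 / V _: fires at position(s) 11: palimefeba
2. k -> g, p -> b, s -> z, t -> d / V _ V: no change
surface: palimefeba

cell TOR=vo, GRD=em, MOD=du, CASE=ri:
underlying: pali-me-p-ba-e
1. e, o -> 0 / V _: fires at position(s) 10: palimepba
2. k -> g, p -> b, s -> z, t -> d / V _ V: no change
surface: palimepba


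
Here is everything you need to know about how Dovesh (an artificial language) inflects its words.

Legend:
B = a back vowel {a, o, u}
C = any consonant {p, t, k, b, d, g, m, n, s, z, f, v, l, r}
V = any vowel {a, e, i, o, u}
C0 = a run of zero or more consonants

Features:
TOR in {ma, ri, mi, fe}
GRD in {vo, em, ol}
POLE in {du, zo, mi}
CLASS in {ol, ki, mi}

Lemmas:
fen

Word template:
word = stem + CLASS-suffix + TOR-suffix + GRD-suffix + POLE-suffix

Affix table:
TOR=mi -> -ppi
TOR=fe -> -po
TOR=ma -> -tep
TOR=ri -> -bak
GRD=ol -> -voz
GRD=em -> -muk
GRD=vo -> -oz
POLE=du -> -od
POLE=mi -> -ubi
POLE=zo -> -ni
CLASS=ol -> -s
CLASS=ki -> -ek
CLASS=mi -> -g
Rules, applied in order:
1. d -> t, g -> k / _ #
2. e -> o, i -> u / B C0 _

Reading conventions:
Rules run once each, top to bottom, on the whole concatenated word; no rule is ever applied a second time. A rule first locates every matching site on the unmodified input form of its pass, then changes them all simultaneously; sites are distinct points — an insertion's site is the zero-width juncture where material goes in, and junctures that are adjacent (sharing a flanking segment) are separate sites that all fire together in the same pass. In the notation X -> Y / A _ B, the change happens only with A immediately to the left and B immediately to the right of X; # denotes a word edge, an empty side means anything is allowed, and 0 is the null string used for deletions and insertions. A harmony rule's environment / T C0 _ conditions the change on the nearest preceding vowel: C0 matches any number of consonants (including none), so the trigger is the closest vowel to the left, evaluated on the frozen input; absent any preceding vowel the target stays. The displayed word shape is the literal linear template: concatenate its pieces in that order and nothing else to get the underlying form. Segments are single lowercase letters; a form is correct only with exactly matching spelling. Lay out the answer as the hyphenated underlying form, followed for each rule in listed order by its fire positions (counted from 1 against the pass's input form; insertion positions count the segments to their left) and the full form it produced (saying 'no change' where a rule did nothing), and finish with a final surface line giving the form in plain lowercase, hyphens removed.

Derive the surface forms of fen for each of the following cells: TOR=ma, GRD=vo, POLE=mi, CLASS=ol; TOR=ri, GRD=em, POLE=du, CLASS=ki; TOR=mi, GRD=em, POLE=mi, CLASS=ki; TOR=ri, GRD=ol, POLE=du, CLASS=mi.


cell TOR=ma, GRD=vo, POLE=mi, CLASS=ol:
underlying: fen-s-tep-oz-ubi
1. d -> t, g -> k / _ #: no change
2. e -> o, i -> u / B C0 _: fires at position(s) 12: fenstepozubu
surface: fenstepozubu

cell TOR=ri, GRD=em, POLE=du, CLASS=ki:
underlying: fen-ek-bak-muk-od
1. d -> t, g -> k / _ #: fires at position(s) 13: fenekbakmukot
2. e -> o, i -> u / B C0 _: no change
surface: fenekbakmukot

cell TOR=mi, GRD=em, POLE=mi, CLASS=ki:
underlying: fen-ek-ppi-muk-ubi
1. d -> t, g -> k / _ #: no change
2. e -> o, i -> u / B C0 _: fires at position(s) 14: fenekppimukubu
surface: fenekppimukubu

cell TOR=ri, GRD=ol, POLE=du, CLASS=mi:
underlying: fen-g-bak-voz-od
1. d -> t, g -> k / _ #: fires at position(s) 12: fengbakvozot
2. e -> o, i -> u / B C0 _: no change
surface: fengbakvozot


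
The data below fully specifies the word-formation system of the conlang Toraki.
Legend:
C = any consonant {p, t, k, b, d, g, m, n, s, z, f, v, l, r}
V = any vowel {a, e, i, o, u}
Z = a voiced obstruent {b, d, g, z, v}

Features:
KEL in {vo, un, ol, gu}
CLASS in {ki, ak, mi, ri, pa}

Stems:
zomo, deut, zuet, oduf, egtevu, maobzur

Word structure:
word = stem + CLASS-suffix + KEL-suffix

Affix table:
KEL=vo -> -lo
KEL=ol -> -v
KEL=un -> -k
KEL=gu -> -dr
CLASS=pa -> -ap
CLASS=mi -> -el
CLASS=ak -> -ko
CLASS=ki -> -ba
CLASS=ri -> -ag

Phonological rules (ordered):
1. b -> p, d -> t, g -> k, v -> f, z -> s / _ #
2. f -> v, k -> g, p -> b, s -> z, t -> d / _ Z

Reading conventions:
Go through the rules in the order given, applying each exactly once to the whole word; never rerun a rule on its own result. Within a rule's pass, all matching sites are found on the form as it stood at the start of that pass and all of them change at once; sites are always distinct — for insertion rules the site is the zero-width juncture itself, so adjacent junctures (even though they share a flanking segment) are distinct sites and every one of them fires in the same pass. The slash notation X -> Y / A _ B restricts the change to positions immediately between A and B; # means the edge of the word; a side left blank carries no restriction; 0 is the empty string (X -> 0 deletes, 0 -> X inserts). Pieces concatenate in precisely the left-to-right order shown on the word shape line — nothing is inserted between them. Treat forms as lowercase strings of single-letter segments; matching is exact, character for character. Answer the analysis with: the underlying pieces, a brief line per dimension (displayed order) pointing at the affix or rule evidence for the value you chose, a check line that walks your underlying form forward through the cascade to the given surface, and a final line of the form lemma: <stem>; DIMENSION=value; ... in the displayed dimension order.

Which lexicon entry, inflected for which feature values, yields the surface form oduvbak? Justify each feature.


underlying: oduf-ba-k
KEL=un - signalled by the affix -k
CLASS=ki - signalled by the affix -ba
check: odufbak -> odufbak -> oduvbak
lemma: oduf; KEL=un; CLASS=ki


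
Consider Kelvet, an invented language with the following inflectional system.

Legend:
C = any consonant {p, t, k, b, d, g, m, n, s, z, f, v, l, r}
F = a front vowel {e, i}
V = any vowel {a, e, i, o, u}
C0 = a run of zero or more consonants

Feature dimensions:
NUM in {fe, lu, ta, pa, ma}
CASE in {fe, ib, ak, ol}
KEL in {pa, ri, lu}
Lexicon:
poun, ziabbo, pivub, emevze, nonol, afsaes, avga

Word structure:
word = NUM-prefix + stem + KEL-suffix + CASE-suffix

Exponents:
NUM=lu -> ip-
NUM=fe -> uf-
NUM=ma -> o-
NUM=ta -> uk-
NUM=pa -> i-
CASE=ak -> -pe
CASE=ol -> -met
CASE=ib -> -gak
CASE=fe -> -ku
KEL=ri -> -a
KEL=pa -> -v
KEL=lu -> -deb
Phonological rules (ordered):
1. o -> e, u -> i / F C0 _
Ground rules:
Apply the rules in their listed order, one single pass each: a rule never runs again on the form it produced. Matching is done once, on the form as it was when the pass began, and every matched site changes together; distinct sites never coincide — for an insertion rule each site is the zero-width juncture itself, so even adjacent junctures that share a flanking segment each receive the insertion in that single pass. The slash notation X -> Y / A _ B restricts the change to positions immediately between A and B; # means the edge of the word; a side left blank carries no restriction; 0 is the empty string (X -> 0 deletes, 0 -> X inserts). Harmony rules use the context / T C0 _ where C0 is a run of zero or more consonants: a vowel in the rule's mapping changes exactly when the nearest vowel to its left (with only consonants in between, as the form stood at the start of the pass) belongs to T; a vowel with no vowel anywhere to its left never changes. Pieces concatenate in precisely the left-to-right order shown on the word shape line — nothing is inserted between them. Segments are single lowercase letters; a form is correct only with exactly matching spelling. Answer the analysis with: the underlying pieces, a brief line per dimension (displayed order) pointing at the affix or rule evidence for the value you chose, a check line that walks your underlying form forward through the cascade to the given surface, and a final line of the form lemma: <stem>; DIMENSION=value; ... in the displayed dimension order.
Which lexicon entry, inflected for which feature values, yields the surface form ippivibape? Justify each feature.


underlying: ip-pivub-a-pe
NUM=lu - signalled by the affix ip-
CASE=ak - signalled by the affix -pe
KEL=ri - signalled by the affix -a
check: ippivubape -> ippivibape
lemma: pivub; NUM=lu; CASE=ak; KEL=ri


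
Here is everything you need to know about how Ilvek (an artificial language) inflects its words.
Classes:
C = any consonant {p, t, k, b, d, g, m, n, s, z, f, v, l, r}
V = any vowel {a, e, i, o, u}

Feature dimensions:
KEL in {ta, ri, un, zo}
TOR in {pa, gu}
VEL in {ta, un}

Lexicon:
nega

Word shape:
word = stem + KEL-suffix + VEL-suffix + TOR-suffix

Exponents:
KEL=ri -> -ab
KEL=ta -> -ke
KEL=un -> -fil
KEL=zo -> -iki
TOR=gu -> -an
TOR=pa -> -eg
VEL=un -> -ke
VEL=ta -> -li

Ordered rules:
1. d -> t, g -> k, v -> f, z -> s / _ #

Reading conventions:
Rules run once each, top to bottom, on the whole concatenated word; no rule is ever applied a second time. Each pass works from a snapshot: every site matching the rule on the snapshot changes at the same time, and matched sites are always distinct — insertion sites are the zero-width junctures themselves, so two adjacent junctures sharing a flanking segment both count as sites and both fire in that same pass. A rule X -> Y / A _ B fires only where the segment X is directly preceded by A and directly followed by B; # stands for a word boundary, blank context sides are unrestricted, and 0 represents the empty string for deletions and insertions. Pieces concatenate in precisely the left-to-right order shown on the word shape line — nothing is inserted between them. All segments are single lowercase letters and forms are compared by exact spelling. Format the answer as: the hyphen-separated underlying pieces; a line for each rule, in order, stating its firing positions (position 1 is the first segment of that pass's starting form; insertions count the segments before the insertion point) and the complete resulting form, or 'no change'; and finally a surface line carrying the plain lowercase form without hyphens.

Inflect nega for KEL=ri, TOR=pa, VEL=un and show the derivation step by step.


underlying: nega-ab-ke-eg
1. d -> t, g -> k, v -> f, z -> s / _ #: fires at position(s) 10: negaabkeek
surface: negaabkeek


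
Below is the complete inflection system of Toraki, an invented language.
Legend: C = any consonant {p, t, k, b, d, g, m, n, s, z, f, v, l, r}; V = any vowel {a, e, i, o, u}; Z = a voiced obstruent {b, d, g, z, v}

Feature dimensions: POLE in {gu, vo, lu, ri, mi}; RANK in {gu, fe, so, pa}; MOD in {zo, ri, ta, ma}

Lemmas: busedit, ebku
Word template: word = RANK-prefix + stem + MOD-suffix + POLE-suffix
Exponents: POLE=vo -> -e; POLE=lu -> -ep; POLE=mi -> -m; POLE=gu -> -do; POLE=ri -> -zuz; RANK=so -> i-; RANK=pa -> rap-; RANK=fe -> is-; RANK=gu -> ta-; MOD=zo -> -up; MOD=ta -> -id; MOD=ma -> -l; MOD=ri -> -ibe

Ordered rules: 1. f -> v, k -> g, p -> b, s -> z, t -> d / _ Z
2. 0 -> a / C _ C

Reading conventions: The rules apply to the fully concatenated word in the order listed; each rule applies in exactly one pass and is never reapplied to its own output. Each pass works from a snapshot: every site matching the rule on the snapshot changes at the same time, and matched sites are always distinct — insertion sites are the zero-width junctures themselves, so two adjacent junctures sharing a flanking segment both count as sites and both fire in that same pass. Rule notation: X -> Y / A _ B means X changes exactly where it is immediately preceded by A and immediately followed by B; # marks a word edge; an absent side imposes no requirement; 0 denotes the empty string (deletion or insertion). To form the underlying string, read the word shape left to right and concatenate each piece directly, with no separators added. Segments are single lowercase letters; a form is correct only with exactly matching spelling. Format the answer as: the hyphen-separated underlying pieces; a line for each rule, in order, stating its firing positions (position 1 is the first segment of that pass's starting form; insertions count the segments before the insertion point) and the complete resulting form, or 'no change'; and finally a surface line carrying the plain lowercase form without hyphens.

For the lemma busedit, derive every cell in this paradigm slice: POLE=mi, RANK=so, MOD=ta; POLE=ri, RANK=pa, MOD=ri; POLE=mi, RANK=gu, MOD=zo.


cell POLE=mi, RANK=so, MOD=ta:
underlying: i-busedit-id-m
1. f -> v, k -> g, p -> b, s -> z, t -> d / _ Z: no change
2. 0 -> a / C _ C: inserts after position(s) 10: ibuseditidam
surface: ibuseditidam

cell POLE=ri, RANK=pa, MOD=ri:
underlying: rap-busedit-ibe-zuz
1. f -> v, k -> g, p -> b, s -> z, t -> d / _ Z: fires at position(s) 3: rabbuseditibezuz
2. 0 -> a / C _ C: inserts after position(s) 3: rababuseditibezuz
surface: rababuseditibezuz

cell POLE=mi, RANK=gu, MOD=zo:
underlying: ta-busedit-up-m
1. f -> v, k -> g, p -> b, s -> z, t -> d / _ Z: no change
2. 0 -> a / C _ C: inserts after position(s) 11: tabuseditupam
surface: tabuseditupam


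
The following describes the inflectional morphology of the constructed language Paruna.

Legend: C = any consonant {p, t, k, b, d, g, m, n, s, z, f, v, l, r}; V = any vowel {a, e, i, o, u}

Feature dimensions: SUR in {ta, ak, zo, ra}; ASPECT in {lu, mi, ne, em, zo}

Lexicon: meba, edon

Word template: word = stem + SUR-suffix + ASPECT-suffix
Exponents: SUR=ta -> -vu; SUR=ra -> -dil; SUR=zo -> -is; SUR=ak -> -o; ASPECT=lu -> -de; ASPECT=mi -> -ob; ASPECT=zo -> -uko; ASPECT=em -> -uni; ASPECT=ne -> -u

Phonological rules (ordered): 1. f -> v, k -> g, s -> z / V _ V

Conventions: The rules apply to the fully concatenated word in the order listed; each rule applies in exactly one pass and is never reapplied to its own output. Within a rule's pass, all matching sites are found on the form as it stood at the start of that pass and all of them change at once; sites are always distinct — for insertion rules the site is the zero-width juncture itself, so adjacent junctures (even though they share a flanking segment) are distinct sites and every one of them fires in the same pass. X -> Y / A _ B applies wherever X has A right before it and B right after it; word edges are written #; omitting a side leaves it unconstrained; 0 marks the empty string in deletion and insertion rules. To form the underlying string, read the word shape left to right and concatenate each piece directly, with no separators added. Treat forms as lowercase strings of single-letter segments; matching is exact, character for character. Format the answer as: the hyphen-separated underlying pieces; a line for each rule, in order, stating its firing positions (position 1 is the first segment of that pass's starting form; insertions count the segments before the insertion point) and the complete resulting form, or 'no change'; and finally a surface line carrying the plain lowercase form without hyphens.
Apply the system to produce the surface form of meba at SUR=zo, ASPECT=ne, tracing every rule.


underlying: meba-is-u
1. f -> v, k -> g, s -> z / V _ V: fires at position(s) 6: mebaizu
surface: mebaizu


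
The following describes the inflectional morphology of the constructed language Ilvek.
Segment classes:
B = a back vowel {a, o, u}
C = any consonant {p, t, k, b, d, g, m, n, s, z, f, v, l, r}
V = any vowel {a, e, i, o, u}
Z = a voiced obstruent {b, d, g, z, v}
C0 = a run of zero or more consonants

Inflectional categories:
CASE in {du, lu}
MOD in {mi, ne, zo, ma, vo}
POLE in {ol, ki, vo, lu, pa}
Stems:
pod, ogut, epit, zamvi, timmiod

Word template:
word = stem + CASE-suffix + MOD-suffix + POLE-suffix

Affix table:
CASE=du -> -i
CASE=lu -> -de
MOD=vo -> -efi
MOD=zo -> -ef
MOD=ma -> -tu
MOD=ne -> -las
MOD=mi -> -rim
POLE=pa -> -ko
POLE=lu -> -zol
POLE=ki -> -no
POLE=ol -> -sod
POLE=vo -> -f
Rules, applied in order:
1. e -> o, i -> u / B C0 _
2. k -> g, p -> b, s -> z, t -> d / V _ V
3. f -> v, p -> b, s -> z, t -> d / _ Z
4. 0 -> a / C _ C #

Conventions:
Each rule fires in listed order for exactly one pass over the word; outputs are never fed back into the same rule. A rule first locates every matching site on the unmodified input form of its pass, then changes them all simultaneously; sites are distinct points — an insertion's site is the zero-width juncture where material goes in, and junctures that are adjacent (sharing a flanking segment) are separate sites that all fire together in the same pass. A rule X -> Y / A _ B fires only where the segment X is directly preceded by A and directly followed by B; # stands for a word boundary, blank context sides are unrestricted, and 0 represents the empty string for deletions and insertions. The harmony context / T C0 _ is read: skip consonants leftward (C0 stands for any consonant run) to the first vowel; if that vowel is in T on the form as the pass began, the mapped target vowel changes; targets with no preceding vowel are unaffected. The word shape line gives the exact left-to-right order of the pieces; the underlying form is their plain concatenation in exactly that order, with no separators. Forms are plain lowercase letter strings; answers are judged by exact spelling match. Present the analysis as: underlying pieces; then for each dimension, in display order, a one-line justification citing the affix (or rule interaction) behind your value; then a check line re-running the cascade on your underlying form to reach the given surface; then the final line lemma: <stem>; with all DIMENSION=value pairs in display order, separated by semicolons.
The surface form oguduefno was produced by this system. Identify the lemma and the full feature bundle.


underlying: ogut-i-ef-no
CASE=du - signalled by the affix -i
MOD=zo - signalled by the affix -ef
POLE=ki - signalled by the affix -no
check: ogutiefno -> ogutuefno -> oguduefno -> oguduefno -> oguduefno
lemma: ogut; CASE=du; MOD=zo; POLE=ki


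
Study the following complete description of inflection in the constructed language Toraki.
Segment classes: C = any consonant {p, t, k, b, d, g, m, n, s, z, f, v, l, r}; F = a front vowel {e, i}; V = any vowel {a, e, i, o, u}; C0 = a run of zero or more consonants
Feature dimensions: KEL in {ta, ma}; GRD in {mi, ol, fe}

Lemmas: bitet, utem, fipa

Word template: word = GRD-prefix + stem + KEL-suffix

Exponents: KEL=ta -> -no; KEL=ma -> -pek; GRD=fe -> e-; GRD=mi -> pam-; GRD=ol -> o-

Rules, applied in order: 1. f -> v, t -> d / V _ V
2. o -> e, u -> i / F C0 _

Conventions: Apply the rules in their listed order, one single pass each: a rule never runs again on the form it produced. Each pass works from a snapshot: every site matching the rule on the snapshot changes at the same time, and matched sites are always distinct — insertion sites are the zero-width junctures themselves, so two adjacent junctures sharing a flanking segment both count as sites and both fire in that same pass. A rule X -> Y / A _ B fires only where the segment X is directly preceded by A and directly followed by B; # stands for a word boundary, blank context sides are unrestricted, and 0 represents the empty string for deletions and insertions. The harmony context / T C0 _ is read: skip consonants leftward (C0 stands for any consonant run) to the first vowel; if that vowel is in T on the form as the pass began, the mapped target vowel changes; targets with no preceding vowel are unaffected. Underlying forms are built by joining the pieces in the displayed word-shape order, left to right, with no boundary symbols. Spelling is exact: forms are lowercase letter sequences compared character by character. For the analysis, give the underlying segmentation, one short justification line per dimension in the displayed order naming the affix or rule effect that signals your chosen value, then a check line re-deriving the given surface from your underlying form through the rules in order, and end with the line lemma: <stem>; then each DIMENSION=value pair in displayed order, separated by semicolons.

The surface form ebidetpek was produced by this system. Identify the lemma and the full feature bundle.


underlying: e-bitet-pek
KEL=ma - signalled by the affix -pek
GRD=fe - signalled by the affix e-
check: ebitetpek -> ebidetpek -> ebidetpek
lemma: bitet; KEL=ma; GRD=fe


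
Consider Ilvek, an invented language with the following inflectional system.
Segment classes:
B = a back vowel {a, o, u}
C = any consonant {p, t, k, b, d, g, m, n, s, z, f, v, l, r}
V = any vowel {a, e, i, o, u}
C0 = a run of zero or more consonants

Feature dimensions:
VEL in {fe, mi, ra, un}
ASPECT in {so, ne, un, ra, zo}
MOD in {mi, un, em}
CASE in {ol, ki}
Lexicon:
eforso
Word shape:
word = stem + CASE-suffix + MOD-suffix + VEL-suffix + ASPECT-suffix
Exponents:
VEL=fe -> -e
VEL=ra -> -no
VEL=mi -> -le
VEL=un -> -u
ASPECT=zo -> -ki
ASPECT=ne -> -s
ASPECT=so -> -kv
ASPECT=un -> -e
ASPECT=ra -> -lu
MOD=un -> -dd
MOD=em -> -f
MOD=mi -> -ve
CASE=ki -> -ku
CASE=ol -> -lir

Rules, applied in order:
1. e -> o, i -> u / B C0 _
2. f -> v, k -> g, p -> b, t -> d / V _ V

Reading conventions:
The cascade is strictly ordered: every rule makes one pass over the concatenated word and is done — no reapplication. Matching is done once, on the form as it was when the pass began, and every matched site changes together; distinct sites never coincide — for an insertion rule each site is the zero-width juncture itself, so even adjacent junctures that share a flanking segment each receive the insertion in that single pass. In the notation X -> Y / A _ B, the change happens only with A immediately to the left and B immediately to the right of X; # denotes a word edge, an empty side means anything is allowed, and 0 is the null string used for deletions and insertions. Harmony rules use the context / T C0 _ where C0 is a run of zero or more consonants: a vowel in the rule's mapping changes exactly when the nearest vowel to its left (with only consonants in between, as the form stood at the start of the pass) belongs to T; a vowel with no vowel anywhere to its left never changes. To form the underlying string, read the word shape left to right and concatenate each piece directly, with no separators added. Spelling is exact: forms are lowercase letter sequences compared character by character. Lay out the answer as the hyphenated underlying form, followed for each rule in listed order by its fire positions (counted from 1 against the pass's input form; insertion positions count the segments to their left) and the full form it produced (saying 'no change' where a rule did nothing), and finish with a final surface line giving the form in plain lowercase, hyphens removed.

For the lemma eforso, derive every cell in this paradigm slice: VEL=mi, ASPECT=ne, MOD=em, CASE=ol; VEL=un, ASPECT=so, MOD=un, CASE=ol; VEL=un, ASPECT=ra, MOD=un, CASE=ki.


cell VEL=mi, ASPECT=ne, MOD=em, CASE=ol:
underlying: eforso-lir-f-le-s
1. e -> o, i -> u / B C0 _: fires at position(s) 8: eforsolurfles
2. f -> v, k -> g, p -> b, t -> d / V _ V: fires at position(s) 2: evorsolurfles
surface: evorsolurfles

cell VEL=un, ASPECT=so, MOD=un, CASE=ol:
underlying: eforso-lir-dd-u-kv
1. e -> o, i -> u / B C0 _: fires at position(s) 8: eforsolurddukv
2. f -> v, k -> g, p -> b, t -> d / V _ V: fires at position(s) 2: evorsolurddukv
surface: evorsolurddukv

cell VEL=un, ASPECT=ra, MOD=un, CASE=ki:
underlying: eforso-ku-dd-u-lu
1. e -> o, i -> u / B C0 _: no change
2. f -> v, k -> g, p -> b, t -> d / V _ V: fires at position(s) 2, 7: evorsoguddulu
surface: evorsoguddulu


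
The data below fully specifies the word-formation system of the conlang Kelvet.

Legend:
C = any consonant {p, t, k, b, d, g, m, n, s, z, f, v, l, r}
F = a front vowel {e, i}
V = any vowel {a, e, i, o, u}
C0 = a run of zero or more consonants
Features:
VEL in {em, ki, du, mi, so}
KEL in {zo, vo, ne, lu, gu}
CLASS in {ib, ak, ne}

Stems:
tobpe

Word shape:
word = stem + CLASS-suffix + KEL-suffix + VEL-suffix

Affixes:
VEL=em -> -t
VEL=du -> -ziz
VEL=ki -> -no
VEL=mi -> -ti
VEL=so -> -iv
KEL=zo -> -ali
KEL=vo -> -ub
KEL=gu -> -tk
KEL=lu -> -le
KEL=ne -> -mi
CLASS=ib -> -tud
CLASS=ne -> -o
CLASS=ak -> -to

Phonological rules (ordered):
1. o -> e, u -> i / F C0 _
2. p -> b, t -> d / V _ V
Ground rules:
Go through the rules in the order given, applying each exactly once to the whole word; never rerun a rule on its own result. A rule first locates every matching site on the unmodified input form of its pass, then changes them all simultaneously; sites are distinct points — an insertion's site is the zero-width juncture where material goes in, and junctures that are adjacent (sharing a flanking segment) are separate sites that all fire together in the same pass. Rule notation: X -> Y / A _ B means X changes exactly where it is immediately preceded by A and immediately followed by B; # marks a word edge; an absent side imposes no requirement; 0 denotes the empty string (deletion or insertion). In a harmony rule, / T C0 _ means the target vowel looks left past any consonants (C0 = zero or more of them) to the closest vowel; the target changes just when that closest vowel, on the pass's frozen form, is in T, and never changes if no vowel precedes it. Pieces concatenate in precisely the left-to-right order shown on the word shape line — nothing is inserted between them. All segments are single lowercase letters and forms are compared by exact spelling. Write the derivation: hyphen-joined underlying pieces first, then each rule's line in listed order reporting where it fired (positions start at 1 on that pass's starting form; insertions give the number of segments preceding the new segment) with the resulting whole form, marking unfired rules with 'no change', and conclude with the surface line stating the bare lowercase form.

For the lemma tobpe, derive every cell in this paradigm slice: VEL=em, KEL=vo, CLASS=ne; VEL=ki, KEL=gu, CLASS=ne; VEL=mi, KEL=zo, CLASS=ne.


cell VEL=em, KEL=vo, CLASS=ne:
underlying: tobpe-o-ub-t
1. o -> e, u -> i / F C0 _: fires at position(s) 6: tobpeeubt
2. p -> b, t -> d / V _ V: no change
surface: tobpeeubt

cell VEL=ki, KEL=gu, CLASS=ne:
underlying: tobpe-o-tk-no
1. o -> e, u -> i / F C0 _: fires at position(s) 6: tobpeetkno
2. p -> b, t -> d / V _ V: no change
surface: tobpeetkno

cell VEL=mi, KEL=zo, CLASS=ne:
underlying: tobpe-o-ali-ti
1. o -> e, u -> i / F C0 _: fires at position(s) 6: tobpeealiti
2. p -> b, t -> d / V _ V: fires at position(s) 10: tobpeealidi
surface: tobpeealidi


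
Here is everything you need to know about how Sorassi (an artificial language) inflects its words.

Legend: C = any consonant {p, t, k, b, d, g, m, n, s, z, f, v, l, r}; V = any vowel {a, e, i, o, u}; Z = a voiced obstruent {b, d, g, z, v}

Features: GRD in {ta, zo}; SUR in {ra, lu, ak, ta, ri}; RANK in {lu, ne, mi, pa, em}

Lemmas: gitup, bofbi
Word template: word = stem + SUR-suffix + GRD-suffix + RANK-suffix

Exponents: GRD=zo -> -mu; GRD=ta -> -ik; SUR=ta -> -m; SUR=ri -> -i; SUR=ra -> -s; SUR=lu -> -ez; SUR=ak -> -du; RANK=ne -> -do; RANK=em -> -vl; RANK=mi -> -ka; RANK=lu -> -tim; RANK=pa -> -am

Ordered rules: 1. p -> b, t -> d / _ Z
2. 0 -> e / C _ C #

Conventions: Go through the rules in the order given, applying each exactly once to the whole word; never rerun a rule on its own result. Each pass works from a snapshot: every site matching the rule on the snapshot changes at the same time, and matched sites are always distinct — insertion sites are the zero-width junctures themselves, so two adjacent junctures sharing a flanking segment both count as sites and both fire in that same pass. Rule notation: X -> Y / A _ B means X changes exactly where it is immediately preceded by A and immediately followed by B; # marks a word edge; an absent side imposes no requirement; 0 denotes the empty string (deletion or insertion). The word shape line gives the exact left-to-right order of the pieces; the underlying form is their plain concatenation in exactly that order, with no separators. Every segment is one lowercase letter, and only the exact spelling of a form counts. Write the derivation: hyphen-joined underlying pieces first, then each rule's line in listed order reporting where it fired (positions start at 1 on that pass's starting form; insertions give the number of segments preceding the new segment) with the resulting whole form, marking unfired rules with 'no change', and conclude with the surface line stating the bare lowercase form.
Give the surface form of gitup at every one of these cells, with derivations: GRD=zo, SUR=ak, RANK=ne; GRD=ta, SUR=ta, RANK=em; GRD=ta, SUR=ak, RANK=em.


cell GRD=zo, SUR=ak, RANK=ne:
underlying: gitup-du-mu-do
1. p -> b, t -> d / _ Z: fires at position(s) 5: gitubdumudo
2. 0 -> e / C _ C #: no change
surface: gitubdumudo

cell GRD=ta, SUR=ta, RANK=em:
underlying: gitup-m-ik-vl
1. p -> b, t -> d / _ Z: no change
2. 0 -> e / C _ C #: inserts after position(s) 9: gitupmikvel
surface: gitupmikvel

cell GRD=ta, SUR=ak, RANK=em:
underlying: gitup-du-ik-vl
1. p -> b, t -> d / _ Z: fires at position(s) 5: gitubduikvl
2. 0 -> e / C _ C #: inserts after position(s) 10: gitubduikvel
surface: gitubduikvel


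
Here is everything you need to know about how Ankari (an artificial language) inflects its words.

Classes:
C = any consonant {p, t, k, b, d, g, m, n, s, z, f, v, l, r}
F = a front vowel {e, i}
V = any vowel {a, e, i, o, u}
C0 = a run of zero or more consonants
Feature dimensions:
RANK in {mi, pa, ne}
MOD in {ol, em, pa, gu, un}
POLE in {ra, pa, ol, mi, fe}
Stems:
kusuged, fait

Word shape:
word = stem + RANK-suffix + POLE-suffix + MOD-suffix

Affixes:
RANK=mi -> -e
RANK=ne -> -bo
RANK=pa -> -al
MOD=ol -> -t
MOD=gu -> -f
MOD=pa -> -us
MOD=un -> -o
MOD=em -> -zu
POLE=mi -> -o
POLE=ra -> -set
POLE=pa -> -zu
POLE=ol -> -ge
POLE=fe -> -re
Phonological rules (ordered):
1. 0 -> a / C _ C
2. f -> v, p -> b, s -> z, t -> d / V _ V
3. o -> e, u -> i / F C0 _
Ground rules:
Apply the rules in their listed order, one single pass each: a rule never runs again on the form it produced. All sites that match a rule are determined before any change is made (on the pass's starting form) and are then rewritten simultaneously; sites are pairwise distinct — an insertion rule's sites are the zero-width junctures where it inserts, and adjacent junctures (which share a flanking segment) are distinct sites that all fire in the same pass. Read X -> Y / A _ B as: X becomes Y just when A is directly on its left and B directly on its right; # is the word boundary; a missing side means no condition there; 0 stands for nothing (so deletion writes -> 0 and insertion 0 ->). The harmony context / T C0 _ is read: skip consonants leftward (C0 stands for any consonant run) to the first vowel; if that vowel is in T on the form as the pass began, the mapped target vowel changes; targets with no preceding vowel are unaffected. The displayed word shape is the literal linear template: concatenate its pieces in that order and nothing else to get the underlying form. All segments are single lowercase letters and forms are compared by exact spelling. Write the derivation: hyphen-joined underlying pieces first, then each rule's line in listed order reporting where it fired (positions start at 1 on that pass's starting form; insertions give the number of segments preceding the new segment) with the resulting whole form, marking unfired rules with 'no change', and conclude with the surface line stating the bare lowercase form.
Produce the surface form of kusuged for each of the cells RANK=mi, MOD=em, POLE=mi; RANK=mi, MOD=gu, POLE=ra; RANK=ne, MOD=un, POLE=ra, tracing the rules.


cell RANK=mi, MOD=em, POLE=mi:
underlying: kusuged-e-o-zu
1. 0 -> a / C _ C: no change
2. f -> v, p -> b, s -> z, t -> d / V _ V: fires at position(s) 3: kuzugedeozu
3. o -> e, u -> i / F C0 _: fires at position(s) 9: kuzugedeezu
surface: kuzugedeezu

cell RANK=mi, MOD=gu, POLE=ra:
underlying: kusuged-e-set-f
1. 0 -> a / C _ C: inserts after position(s) 11: kusugedesetaf
2. f -> v, p -> b, s -> z, t -> d / V _ V: fires at position(s) 3, 9, 11: kuzugedezedaf
3. o -> e, u -> i / F C0 _: no change
surface: kuzugedezedaf

cell RANK=ne, MOD=un, POLE=ra:
underlying: kusuged-bo-set-o
1. 0 -> a / C _ C: inserts after position(s) 7: kusugedaboseto
2. f -> v, p -> b, s -> z, t -> d / V _ V: fires at position(s) 3, 11, 13: kuzugedabozedo
3. o -> e, u -> i / F C0 _: fires at position(s) 14: kuzugedabozede
surface: kuzugedabozede
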